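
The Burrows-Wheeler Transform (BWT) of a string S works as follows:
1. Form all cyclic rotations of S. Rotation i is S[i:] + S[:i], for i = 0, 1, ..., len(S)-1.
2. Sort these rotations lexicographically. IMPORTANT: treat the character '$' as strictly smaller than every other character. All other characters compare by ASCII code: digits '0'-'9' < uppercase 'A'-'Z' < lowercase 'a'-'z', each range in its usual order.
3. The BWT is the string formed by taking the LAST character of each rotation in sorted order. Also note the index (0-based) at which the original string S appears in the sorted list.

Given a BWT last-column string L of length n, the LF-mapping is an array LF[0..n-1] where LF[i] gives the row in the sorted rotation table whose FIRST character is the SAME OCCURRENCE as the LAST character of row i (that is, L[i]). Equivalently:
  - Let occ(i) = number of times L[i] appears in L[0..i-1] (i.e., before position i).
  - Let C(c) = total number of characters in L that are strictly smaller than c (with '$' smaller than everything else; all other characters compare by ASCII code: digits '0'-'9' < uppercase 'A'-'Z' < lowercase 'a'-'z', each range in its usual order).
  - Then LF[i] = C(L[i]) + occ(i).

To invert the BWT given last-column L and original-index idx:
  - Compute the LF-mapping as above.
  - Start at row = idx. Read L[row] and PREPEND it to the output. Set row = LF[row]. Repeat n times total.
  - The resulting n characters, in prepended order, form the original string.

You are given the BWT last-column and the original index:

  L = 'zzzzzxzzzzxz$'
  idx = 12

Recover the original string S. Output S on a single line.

LF mapping: 3 4 5 6 7 1 8 9 10 11 2 12 0
Walk LF starting at row 12, prepending L[row]:
  step 1: row=12, L[12]='$', prepend. Next row=LF[12]=0
  step 2: row=0, L[0]='z', prepend. Next row=LF[0]=3
  step 3: row=3, L[3]='z', prepend. Next row=LF[3]=6
  step 4: row=6, L[6]='z', prepend. Next row=LF[6]=8
  step 5: row=8, L[8]='z', prepend. Next row=LF[8]=10
  step 6: row=10, L[10]='x', prepend. Next row=LF[10]=2
  step 7: row=2, L[2]='z', prepend. Next row=LF[2]=5
  step 8: row=5, L[5]='x', prepend. Next row=LF[5]=1
  step 9: row=1, L[1]='z', prepend. Next row=LF[1]=4
  step 10: row=4, L[4]='z', prepend. Next row=LF[4]=7
  step 11: row=7, L[7]='z', prepend. Next row=LF[7]=9
  step 12: row=9, L[9]='z', prepend. Next row=LF[9]=11
  step 13: row=11, L[11]='z', prepend. Next row=LF[11]=12
Reversed output: zzzzzxzxzzzz$

Answer: zzzzzxzxzzzz$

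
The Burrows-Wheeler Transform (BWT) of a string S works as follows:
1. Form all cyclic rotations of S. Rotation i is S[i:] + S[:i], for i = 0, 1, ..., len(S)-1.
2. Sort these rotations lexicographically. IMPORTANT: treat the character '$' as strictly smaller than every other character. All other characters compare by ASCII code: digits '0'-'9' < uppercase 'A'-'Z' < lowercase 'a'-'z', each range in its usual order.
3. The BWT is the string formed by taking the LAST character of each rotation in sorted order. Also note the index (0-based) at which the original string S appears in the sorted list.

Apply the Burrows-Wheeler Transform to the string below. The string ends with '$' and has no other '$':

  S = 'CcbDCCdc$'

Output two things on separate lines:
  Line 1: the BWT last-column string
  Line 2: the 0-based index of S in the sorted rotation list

All 9 rotations (rotation i = S[i:]+S[:i]):
  rot[0] = CcbDCCdc$
  rot[1] = cbDCCdc$C
  rot[2] = bDCCdc$Cc
  rot[3] = DCCdc$Ccb
  rot[4] = CCdc$CcbD
  rot[5] = Cdc$CcbDC
  rot[6] = dc$CcbDCC
  rot[7] = c$CcbDCCd
  rot[8] = $CcbDCCdc
Sorted (with $ < everything):
  sorted[0] = $CcbDCCdc  (last char: 'c')
  sorted[1] = CCdc$CcbD  (last char: 'D')
  sorted[2] = CcbDCCdc$  (last char: '$')
  sorted[3] = Cdc$CcbDC  (last char: 'C')
  sorted[4] = DCCdc$Ccb  (last char: 'b')
  sorted[5] = bDCCdc$Cc  (last char: 'c')
  sorted[6] = c$CcbDCCd  (last char: 'd')
  sorted[7] = cbDCCdc$C  (last char: 'C')
  sorted[8] = dc$CcbDCC  (last char: 'C')
Last column: cD$CbcdCC
Original string S is at sorted index 2

Answer: cD$CbcdCC
2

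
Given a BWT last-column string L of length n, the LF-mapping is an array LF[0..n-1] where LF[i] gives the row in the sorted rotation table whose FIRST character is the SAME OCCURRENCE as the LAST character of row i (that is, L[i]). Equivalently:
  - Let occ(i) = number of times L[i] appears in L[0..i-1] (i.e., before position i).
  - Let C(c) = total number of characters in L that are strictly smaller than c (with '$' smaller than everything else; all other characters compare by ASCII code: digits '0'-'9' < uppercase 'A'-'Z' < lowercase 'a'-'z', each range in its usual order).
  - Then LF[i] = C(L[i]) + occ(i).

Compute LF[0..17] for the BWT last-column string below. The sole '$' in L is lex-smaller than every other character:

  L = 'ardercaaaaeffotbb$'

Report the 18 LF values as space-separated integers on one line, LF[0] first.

Answer: 1 15 9 10 16 8 2 3 4 5 11 12 13 14 17 6 7 0

Derivation:
Char counts: '$':1, 'a':5, 'b':2, 'c':1, 'd':1, 'e':2, 'f':2, 'o':1, 'r':2, 't':1
C (first-col start): C('$')=0, C('a')=1, C('b')=6, C('c')=8, C('d')=9, C('e')=10, C('f')=12, C('o')=14, C('r')=15, C('t')=17
L[0]='a': occ=0, LF[0]=C('a')+0=1+0=1
L[1]='r': occ=0, LF[1]=C('r')+0=15+0=15
L[2]='d': occ=0, LF[2]=C('d')+0=9+0=9
L[3]='e': occ=0, LF[3]=C('e')+0=10+0=10
L[4]='r': occ=1, LF[4]=C('r')+1=15+1=16
L[5]='c': occ=0, LF[5]=C('c')+0=8+0=8
L[6]='a': occ=1, LF[6]=C('a')+1=1+1=2
L[7]='a': occ=2, LF[7]=C('a')+2=1+2=3
L[8]='a': occ=3, LF[8]=C('a')+3=1+3=4
L[9]='a': occ=4, LF[9]=C('a')+4=1+4=5
L[10]='e': occ=1, LF[10]=C('e')+1=10+1=11
L[11]='f': occ=0, LF[11]=C('f')+0=12+0=12
L[12]='f': occ=1, LF[12]=C('f')+1=12+1=13
L[13]='o': occ=0, LF[13]=C('o')+0=14+0=14
L[14]='t': occ=0, LF[14]=C('t')+0=17+0=17
L[15]='b': occ=0, LF[15]=C('b')+0=6+0=6
L[16]='b': occ=1, LF[16]=C('b')+1=6+1=7
L[17]='$': occ=0, LF[17]=C('$')+0=0+0=0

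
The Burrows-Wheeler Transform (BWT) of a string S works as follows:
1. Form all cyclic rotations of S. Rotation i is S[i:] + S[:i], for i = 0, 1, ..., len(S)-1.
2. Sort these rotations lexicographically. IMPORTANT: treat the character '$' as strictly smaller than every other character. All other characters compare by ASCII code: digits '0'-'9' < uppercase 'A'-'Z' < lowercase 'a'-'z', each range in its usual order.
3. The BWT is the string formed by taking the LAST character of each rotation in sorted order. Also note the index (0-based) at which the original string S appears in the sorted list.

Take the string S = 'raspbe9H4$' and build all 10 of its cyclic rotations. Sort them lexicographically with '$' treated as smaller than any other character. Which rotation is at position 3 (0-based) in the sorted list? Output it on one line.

All 10 rotations (rotation i = S[i:]+S[:i]):
  rot[0] = raspbe9H4$
  rot[1] = aspbe9H4$r
  rot[2] = spbe9H4$ra
  rot[3] = pbe9H4$ras
  rot[4] = be9H4$rasp
  rot[5] = e9H4$raspb
  rot[6] = 9H4$raspbe
  rot[7] = H4$raspbe9
  rot[8] = 4$raspbe9H
  rot[9] = $raspbe9H4
Sorted (with $ < everything):
  sorted[0] = $raspbe9H4
  sorted[1] = 4$raspbe9H
  sorted[2] = 9H4$raspbe
  sorted[3] = H4$raspbe9
  sorted[4] = aspbe9H4$r
  sorted[5] = be9H4$rasp
  sorted[6] = e9H4$raspb
  sorted[7] = pbe9H4$ras
  sorted[8] = raspbe9H4$
  sorted[9] = spbe9H4$ra
sorted[3] = H4$raspbe9

Answer: H4$raspbe9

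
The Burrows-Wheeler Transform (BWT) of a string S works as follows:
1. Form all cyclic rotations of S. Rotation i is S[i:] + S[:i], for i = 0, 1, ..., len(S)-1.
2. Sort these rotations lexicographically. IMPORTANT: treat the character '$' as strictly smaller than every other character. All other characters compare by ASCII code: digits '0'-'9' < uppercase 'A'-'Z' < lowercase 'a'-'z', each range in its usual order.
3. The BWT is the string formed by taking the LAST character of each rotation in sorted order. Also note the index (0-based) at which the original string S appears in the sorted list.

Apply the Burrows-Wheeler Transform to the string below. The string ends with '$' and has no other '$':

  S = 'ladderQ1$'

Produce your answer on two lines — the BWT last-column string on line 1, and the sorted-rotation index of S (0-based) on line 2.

All 9 rotations (rotation i = S[i:]+S[:i]):
  rot[0] = ladderQ1$
  rot[1] = adderQ1$l
  rot[2] = dderQ1$la
  rot[3] = derQ1$lad
  rot[4] = erQ1$ladd
  rot[5] = rQ1$ladde
  rot[6] = Q1$ladder
  rot[7] = 1$ladderQ
  rot[8] = $ladderQ1
Sorted (with $ < everything):
  sorted[0] = $ladderQ1  (last char: '1')
  sorted[1] = 1$ladderQ  (last char: 'Q')
  sorted[2] = Q1$ladder  (last char: 'r')
  sorted[3] = adderQ1$l  (last char: 'l')
  sorted[4] = dderQ1$la  (last char: 'a')
  sorted[5] = derQ1$lad  (last char: 'd')
  sorted[6] = erQ1$ladd  (last char: 'd')
  sorted[7] = ladderQ1$  (last char: '$')
  sorted[8] = rQ1$ladde  (last char: 'e')
Last column: 1Qrladd$e
Original string S is at sorted index 7

Answer: 1Qrladd$e
7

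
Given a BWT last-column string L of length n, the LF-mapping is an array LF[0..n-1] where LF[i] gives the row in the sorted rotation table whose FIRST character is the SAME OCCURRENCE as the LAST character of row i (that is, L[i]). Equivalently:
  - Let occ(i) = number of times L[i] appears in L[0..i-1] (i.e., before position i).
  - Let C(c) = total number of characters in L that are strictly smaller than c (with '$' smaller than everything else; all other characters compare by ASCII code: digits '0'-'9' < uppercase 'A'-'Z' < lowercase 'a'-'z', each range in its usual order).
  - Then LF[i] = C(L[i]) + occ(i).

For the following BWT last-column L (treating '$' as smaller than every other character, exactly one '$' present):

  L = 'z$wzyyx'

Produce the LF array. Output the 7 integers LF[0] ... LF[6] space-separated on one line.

Char counts: '$':1, 'w':1, 'x':1, 'y':2, 'z':2
C (first-col start): C('$')=0, C('w')=1, C('x')=2, C('y')=3, C('z')=5
L[0]='z': occ=0, LF[0]=C('z')+0=5+0=5
L[1]='$': occ=0, LF[1]=C('$')+0=0+0=0
L[2]='w': occ=0, LF[2]=C('w')+0=1+0=1
L[3]='z': occ=1, LF[3]=C('z')+1=5+1=6
L[4]='y': occ=0, LF[4]=C('y')+0=3+0=3
L[5]='y': occ=1, LF[5]=C('y')+1=3+1=4
L[6]='x': occ=0, LF[6]=C('x')+0=2+0=2

Answer: 5 0 1 6 3 4 2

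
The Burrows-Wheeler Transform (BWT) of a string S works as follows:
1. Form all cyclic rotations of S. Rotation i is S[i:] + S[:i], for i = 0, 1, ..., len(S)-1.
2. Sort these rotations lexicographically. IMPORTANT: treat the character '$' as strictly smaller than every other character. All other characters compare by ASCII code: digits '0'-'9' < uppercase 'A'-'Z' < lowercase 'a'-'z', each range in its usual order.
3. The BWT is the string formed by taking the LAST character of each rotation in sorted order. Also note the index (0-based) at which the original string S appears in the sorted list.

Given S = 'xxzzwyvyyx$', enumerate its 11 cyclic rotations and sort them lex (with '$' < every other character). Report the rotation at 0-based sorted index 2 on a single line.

All 11 rotations (rotation i = S[i:]+S[:i]):
  rot[0] = xxzzwyvyyx$
  rot[1] = xzzwyvyyx$x
  rot[2] = zzwyvyyx$xx
  rot[3] = zwyvyyx$xxz
  rot[4] = wyvyyx$xxzz
  rot[5] = yvyyx$xxzzw
  rot[6] = vyyx$xxzzwy
  rot[7] = yyx$xxzzwyv
  rot[8] = yx$xxzzwyvy
  rot[9] = x$xxzzwyvyy
  rot[10] = $xxzzwyvyyx
Sorted (with $ < everything):
  sorted[0] = $xxzzwyvyyx
  sorted[1] = vyyx$xxzzwy
  sorted[2] = wyvyyx$xxzz
  sorted[3] = x$xxzzwyvyy
  sorted[4] = xxzzwyvyyx$
  sorted[5] = xzzwyvyyx$x
  sorted[6] = yvyyx$xxzzw
  sorted[7] = yx$xxzzwyvy
  sorted[8] = yyx$xxzzwyv
  sorted[9] = zwyvyyx$xxz
  sorted[10] = zzwyvyyx$xx
sorted[2] = wyvyyx$xxzz

Answer: wyvyyx$xxzz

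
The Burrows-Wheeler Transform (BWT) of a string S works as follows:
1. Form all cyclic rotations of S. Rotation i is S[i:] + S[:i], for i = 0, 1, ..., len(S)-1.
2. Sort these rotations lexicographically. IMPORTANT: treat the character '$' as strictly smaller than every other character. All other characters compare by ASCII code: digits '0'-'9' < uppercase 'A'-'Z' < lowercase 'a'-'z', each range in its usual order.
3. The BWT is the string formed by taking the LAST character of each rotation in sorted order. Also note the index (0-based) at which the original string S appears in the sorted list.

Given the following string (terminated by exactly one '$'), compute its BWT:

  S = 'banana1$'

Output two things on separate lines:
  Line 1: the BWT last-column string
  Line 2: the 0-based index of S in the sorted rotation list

Answer: 1annb$aa
5

Derivation:
All 8 rotations (rotation i = S[i:]+S[:i]):
  rot[0] = banana1$
  rot[1] = anana1$b
  rot[2] = nana1$ba
  rot[3] = ana1$ban
  rot[4] = na1$bana
  rot[5] = a1$banan
  rot[6] = 1$banana
  rot[7] = $banana1
Sorted (with $ < everything):
  sorted[0] = $banana1  (last char: '1')
  sorted[1] = 1$banana  (last char: 'a')
  sorted[2] = a1$banan  (last char: 'n')
  sorted[3] = ana1$ban  (last char: 'n')
  sorted[4] = anana1$b  (last char: 'b')
  sorted[5] = banana1$  (last char: '$')
  sorted[6] = na1$bana  (last char: 'a')
  sorted[7] = nana1$ba  (last char: 'a')
Last column: 1annb$aa
Original string S is at sorted index 5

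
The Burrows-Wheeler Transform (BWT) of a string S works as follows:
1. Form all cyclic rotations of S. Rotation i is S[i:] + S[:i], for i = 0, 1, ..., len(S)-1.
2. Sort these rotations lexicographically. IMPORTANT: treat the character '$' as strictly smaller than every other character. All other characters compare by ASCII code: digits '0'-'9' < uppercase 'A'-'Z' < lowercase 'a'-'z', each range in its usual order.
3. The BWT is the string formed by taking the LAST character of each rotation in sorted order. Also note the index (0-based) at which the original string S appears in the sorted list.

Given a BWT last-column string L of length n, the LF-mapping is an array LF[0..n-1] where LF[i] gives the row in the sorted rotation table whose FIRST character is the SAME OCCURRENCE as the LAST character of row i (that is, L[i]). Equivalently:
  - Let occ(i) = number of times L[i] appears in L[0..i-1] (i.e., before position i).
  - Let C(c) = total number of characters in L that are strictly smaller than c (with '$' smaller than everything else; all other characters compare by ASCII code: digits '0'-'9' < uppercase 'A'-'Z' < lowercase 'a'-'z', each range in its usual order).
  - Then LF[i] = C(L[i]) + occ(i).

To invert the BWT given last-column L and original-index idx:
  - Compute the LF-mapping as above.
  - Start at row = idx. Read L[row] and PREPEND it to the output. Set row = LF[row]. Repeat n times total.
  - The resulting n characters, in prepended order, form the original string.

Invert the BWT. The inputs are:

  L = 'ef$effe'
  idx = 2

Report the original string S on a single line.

Answer: eefffe$

Derivation:
LF mapping: 1 4 0 2 5 6 3
Walk LF starting at row 2, prepending L[row]:
  step 1: row=2, L[2]='$', prepend. Next row=LF[2]=0
  step 2: row=0, L[0]='e', prepend. Next row=LF[0]=1
  step 3: row=1, L[1]='f', prepend. Next row=LF[1]=4
  step 4: row=4, L[4]='f', prepend. Next row=LF[4]=5
  step 5: row=5, L[5]='f', prepend. Next row=LF[5]=6
  step 6: row=6, L[6]='e', prepend. Next row=LF[6]=3
  step 7: row=3, L[3]='e', prepend. Next row=LF[3]=2
Reversed output: eefffe$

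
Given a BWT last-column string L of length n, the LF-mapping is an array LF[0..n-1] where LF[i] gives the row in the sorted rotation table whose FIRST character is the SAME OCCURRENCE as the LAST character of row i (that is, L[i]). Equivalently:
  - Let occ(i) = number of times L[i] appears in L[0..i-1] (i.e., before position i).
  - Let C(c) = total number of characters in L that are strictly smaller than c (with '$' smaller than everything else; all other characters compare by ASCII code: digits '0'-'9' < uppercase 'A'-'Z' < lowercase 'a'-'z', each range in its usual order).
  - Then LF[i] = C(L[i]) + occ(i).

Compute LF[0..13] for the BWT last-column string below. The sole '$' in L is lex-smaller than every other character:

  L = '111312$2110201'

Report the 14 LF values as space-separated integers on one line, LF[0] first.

Answer: 3 4 5 13 6 10 0 11 7 8 1 12 2 9

Derivation:
Char counts: '$':1, '0':2, '1':7, '2':3, '3':1
C (first-col start): C('$')=0, C('0')=1, C('1')=3, C('2')=10, C('3')=13
L[0]='1': occ=0, LF[0]=C('1')+0=3+0=3
L[1]='1': occ=1, LF[1]=C('1')+1=3+1=4
L[2]='1': occ=2, LF[2]=C('1')+2=3+2=5
L[3]='3': occ=0, LF[3]=C('3')+0=13+0=13
L[4]='1': occ=3, LF[4]=C('1')+3=3+3=6
L[5]='2': occ=0, LF[5]=C('2')+0=10+0=10
L[6]='$': occ=0, LF[6]=C('$')+0=0+0=0
L[7]='2': occ=1, LF[7]=C('2')+1=10+1=11
L[8]='1': occ=4, LF[8]=C('1')+4=3+4=7
L[9]='1': occ=5, LF[9]=C('1')+5=3+5=8
L[10]='0': occ=0, LF[10]=C('0')+0=1+0=1
L[11]='2': occ=2, LF[11]=C('2')+2=10+2=12
L[12]='0': occ=1, LF[12]=C('0')+1=1+1=2
L[13]='1': occ=6, LF[13]=C('1')+6=3+6=9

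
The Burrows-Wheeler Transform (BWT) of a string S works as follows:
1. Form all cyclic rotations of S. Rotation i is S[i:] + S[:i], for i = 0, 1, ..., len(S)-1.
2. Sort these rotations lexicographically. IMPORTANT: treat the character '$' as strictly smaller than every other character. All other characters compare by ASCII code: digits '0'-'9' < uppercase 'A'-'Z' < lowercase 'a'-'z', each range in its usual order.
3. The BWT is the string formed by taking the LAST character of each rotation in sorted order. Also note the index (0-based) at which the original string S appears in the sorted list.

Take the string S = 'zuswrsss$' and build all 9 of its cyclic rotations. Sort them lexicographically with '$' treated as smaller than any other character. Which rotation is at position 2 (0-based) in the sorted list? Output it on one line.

All 9 rotations (rotation i = S[i:]+S[:i]):
  rot[0] = zuswrsss$
  rot[1] = uswrsss$z
  rot[2] = swrsss$zu
  rot[3] = wrsss$zus
  rot[4] = rsss$zusw
  rot[5] = sss$zuswr
  rot[6] = ss$zuswrs
  rot[7] = s$zuswrss
  rot[8] = $zuswrsss
Sorted (with $ < everything):
  sorted[0] = $zuswrsss
  sorted[1] = rsss$zusw
  sorted[2] = s$zuswrss
  sorted[3] = ss$zuswrs
  sorted[4] = sss$zuswr
  sorted[5] = swrsss$zu
  sorted[6] = uswrsss$z
  sorted[7] = wrsss$zus
  sorted[8] = zuswrsss$
sorted[2] = s$zuswrss

Answer: s$zuswrss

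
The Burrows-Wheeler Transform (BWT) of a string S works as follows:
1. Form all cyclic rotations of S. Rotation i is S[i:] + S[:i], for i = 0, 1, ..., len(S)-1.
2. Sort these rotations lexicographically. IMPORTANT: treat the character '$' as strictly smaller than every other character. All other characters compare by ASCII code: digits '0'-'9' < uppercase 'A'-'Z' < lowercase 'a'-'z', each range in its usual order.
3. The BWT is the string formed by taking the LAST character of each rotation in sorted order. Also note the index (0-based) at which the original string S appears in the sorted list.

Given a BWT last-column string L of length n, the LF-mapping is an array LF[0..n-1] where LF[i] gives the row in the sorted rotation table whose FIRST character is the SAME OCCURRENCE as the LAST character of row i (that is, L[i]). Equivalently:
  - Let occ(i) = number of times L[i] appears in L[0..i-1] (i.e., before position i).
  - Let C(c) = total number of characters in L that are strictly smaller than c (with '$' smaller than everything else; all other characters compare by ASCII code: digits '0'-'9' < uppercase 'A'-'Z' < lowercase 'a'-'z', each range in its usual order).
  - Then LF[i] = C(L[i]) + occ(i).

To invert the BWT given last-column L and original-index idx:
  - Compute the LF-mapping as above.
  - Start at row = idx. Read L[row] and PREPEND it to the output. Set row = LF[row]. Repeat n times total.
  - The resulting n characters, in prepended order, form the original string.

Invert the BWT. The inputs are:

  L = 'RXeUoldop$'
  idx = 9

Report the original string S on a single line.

Answer: poodleUXR$

Derivation:
LF mapping: 1 3 5 2 7 6 4 8 9 0
Walk LF starting at row 9, prepending L[row]:
  step 1: row=9, L[9]='$', prepend. Next row=LF[9]=0
  step 2: row=0, L[0]='R', prepend. Next row=LF[0]=1
  step 3: row=1, L[1]='X', prepend. Next row=LF[1]=3
  step 4: row=3, L[3]='U', prepend. Next row=LF[3]=2
  step 5: row=2, L[2]='e', prepend. Next row=LF[2]=5
  step 6: row=5, L[5]='l', prepend. Next row=LF[5]=6
  step 7: row=6, L[6]='d', prepend. Next row=LF[6]=4
  step 8: row=4, L[4]='o', prepend. Next row=LF[4]=7
  step 9: row=7, L[7]='o', prepend. Next row=LF[7]=8
  step 10: row=8, L[8]='p', prepend. Next row=LF[8]=9
Reversed output: poodleUXR$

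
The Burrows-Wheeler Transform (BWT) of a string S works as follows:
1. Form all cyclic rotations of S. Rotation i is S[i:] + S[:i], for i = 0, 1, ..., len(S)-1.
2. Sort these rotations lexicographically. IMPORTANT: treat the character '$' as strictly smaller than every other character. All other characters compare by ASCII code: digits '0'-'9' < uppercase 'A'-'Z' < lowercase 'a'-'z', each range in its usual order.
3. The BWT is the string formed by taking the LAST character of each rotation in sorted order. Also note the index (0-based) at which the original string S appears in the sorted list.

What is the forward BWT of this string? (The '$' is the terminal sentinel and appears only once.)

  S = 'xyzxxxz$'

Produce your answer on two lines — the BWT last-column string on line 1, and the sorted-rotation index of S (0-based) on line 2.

Answer: zzx$xxxy
3

Derivation:
All 8 rotations (rotation i = S[i:]+S[:i]):
  rot[0] = xyzxxxz$
  rot[1] = yzxxxz$x
  rot[2] = zxxxz$xy
  rot[3] = xxxz$xyz
  rot[4] = xxz$xyzx
  rot[5] = xz$xyzxx
  rot[6] = z$xyzxxx
  rot[7] = $xyzxxxz
Sorted (with $ < everything):
  sorted[0] = $xyzxxxz  (last char: 'z')
  sorted[1] = xxxz$xyz  (last char: 'z')
  sorted[2] = xxz$xyzx  (last char: 'x')
  sorted[3] = xyzxxxz$  (last char: '$')
  sorted[4] = xz$xyzxx  (last char: 'x')
  sorted[5] = yzxxxz$x  (last char: 'x')
  sorted[6] = z$xyzxxx  (last char: 'x')
  sorted[7] = zxxxz$xy  (last char: 'y')
Last column: zzx$xxxy
Original string S is at sorted index 3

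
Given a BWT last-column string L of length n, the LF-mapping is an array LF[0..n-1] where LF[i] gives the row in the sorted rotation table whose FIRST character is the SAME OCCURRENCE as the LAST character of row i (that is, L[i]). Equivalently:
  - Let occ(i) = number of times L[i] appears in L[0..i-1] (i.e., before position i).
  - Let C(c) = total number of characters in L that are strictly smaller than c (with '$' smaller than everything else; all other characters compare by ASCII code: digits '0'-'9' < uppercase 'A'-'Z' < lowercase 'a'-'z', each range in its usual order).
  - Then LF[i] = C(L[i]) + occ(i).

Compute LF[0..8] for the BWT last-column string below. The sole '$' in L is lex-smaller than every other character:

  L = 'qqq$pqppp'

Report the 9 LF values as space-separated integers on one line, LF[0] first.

Char counts: '$':1, 'p':4, 'q':4
C (first-col start): C('$')=0, C('p')=1, C('q')=5
L[0]='q': occ=0, LF[0]=C('q')+0=5+0=5
L[1]='q': occ=1, LF[1]=C('q')+1=5+1=6
L[2]='q': occ=2, LF[2]=C('q')+2=5+2=7
L[3]='$': occ=0, LF[3]=C('$')+0=0+0=0
L[4]='p': occ=0, LF[4]=C('p')+0=1+0=1
L[5]='q': occ=3, LF[5]=C('q')+3=5+3=8
L[6]='p': occ=1, LF[6]=C('p')+1=1+1=2
L[7]='p': occ=2, LF[7]=C('p')+2=1+2=3
L[8]='p': occ=3, LF[8]=C('p')+3=1+3=4

Answer: 5 6 7 0 1 8 2 3 4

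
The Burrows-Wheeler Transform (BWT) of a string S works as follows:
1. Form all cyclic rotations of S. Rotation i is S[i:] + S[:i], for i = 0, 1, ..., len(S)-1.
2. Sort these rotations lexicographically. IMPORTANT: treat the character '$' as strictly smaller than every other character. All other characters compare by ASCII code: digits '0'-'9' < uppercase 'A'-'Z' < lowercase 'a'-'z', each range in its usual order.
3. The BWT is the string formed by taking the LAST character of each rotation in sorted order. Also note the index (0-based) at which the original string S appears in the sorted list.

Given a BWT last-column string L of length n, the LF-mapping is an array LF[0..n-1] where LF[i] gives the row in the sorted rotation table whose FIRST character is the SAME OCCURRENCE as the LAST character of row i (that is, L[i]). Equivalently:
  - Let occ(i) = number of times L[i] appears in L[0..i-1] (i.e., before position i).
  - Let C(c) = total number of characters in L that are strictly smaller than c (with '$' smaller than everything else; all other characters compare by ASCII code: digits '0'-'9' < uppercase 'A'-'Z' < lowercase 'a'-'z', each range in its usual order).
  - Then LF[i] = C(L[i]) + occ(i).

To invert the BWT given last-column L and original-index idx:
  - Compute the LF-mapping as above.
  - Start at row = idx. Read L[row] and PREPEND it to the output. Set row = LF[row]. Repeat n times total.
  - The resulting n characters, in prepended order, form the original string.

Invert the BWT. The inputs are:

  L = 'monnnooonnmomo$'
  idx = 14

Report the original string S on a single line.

LF mapping: 1 9 4 5 6 10 11 12 7 8 2 13 3 14 0
Walk LF starting at row 14, prepending L[row]:
  step 1: row=14, L[14]='$', prepend. Next row=LF[14]=0
  step 2: row=0, L[0]='m', prepend. Next row=LF[0]=1
  step 3: row=1, L[1]='o', prepend. Next row=LF[1]=9
  step 4: row=9, L[9]='n', prepend. Next row=LF[9]=8
  step 5: row=8, L[8]='n', prepend. Next row=LF[8]=7
  step 6: row=7, L[7]='o', prepend. Next row=LF[7]=12
  step 7: row=12, L[12]='m', prepend. Next row=LF[12]=3
  step 8: row=3, L[3]='n', prepend. Next row=LF[3]=5
  step 9: row=5, L[5]='o', prepend. Next row=LF[5]=10
  step 10: row=10, L[10]='m', prepend. Next row=LF[10]=2
  step 11: row=2, L[2]='n', prepend. Next row=LF[2]=4
  step 12: row=4, L[4]='n', prepend. Next row=LF[4]=6
  step 13: row=6, L[6]='o', prepend. Next row=LF[6]=11
  step 14: row=11, L[11]='o', prepend. Next row=LF[11]=13
  step 15: row=13, L[13]='o', prepend. Next row=LF[13]=14
Reversed output: ooonnmonmonnom$

Answer: ooonnmonmonnom$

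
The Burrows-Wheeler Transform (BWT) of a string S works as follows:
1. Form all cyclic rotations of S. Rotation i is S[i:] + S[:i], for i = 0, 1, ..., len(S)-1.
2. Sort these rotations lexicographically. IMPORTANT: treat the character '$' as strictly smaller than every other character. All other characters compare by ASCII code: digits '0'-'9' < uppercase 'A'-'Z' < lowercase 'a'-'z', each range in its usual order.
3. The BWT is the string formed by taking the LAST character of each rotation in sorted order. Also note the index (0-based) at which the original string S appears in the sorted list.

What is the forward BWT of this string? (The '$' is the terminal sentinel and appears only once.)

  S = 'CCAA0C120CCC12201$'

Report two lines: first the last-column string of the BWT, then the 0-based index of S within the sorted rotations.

Answer: 12A20CC211AC0CCC$0
16

Derivation:
All 18 rotations (rotation i = S[i:]+S[:i]):
  rot[0] = CCAA0C120CCC12201$
  rot[1] = CAA0C120CCC12201$C
  rot[2] = AA0C120CCC12201$CC
  rot[3] = A0C120CCC12201$CCA
  rot[4] = 0C120CCC12201$CCAA
  rot[5] = C120CCC12201$CCAA0
  rot[6] = 120CCC12201$CCAA0C
  rot[7] = 20CCC12201$CCAA0C1
  rot[8] = 0CCC12201$CCAA0C12
  rot[9] = CCC12201$CCAA0C120
  rot[10] = CC12201$CCAA0C120C
  rot[11] = C12201$CCAA0C120CC
  rot[12] = 12201$CCAA0C120CCC
  rot[13] = 2201$CCAA0C120CCC1
  rot[14] = 201$CCAA0C120CCC12
  rot[15] = 01$CCAA0C120CCC122
  rot[16] = 1$CCAA0C120CCC1220
  rot[17] = $CCAA0C120CCC12201
Sorted (with $ < everything):
  sorted[0] = $CCAA0C120CCC12201  (last char: '1')
  sorted[1] = 01$CCAA0C120CCC122  (last char: '2')
  sorted[2] = 0C120CCC12201$CCAA  (last char: 'A')
  sorted[3] = 0CCC12201$CCAA0C12  (last char: '2')
  sorted[4] = 1$CCAA0C120CCC1220  (last char: '0')
  sorted[5] = 120CCC12201$CCAA0C  (last char: 'C')
  sorted[6] = 12201$CCAA0C120CCC  (last char: 'C')
  sorted[7] = 201$CCAA0C120CCC12  (last char: '2')
  sorted[8] = 20CCC12201$CCAA0C1  (last char: '1')
  sorted[9] = 2201$CCAA0C120CCC1  (last char: '1')
  sorted[10] = A0C120CCC12201$CCA  (last char: 'A')
  sorted[11] = AA0C120CCC12201$CC  (last char: 'C')
  sorted[12] = C120CCC12201$CCAA0  (last char: '0')
  sorted[13] = C12201$CCAA0C120CC  (last char: 'C')
  sorted[14] = CAA0C120CCC12201$C  (last char: 'C')
  sorted[15] = CC12201$CCAA0C120C  (last char: 'C')
  sorted[16] = CCAA0C120CCC12201$  (last char: '$')
  sorted[17] = CCC12201$CCAA0C120  (last char: '0')
Last column: 12A20CC211AC0CCC$0
Original string S is at sorted index 16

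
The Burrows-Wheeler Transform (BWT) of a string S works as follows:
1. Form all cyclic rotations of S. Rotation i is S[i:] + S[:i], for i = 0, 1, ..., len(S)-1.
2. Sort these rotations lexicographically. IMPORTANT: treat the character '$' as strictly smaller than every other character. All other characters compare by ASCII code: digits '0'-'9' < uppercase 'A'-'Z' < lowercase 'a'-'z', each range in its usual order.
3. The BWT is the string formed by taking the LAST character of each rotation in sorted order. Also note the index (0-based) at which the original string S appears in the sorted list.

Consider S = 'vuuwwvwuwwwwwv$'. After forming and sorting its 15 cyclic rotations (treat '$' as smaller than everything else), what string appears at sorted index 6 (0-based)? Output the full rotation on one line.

All 15 rotations (rotation i = S[i:]+S[:i]):
  rot[0] = vuuwwvwuwwwwwv$
  rot[1] = uuwwvwuwwwwwv$v
  rot[2] = uwwvwuwwwwwv$vu
  rot[3] = wwvwuwwwwwv$vuu
  rot[4] = wvwuwwwwwv$vuuw
  rot[5] = vwuwwwwwv$vuuww
  rot[6] = wuwwwwwv$vuuwwv
  rot[7] = uwwwwwv$vuuwwvw
  rot[8] = wwwwwv$vuuwwvwu
  rot[9] = wwwwv$vuuwwvwuw
  rot[10] = wwwv$vuuwwvwuww
  rot[11] = wwv$vuuwwvwuwww
  rot[12] = wv$vuuwwvwuwwww
  rot[13] = v$vuuwwvwuwwwww
  rot[14] = $vuuwwvwuwwwwwv
Sorted (with $ < everything):
  sorted[0] = $vuuwwvwuwwwwwv
  sorted[1] = uuwwvwuwwwwwv$v
  sorted[2] = uwwvwuwwwwwv$vu
  sorted[3] = uwwwwwv$vuuwwvw
  sorted[4] = v$vuuwwvwuwwwww
  sorted[5] = vuuwwvwuwwwwwv$
  sorted[6] = vwuwwwwwv$vuuww
  sorted[7] = wuwwwwwv$vuuwwv
  sorted[8] = wv$vuuwwvwuwwww
  sorted[9] = wvwuwwwwwv$vuuw
  sorted[10] = wwv$vuuwwvwuwww
  sorted[11] = wwvwuwwwwwv$vuu
  sorted[12] = wwwv$vuuwwvwuww
  sorted[13] = wwwwv$vuuwwvwuw
  sorted[14] = wwwwwv$vuuwwvwu
sorted[6] = vwuwwwwwv$vuuww

Answer: vwuwwwwwv$vuuww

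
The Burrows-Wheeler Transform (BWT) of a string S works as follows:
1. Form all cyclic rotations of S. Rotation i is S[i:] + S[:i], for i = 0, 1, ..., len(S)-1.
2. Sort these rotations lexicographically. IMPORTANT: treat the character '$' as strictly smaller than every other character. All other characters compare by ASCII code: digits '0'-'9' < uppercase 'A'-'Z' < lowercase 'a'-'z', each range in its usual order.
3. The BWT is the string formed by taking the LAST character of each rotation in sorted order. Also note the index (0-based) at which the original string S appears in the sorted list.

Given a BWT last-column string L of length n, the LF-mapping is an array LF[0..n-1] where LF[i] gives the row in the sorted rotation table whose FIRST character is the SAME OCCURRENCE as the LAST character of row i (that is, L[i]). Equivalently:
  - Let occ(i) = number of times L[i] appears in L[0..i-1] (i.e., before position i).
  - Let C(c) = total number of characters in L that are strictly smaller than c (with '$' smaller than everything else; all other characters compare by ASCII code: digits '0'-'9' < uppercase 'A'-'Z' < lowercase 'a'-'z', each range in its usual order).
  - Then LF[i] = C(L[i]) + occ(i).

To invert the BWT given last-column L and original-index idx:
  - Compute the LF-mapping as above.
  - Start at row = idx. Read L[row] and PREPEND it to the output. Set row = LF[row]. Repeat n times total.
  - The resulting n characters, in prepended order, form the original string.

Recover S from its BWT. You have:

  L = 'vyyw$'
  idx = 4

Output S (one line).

Answer: ywyv$

Derivation:
LF mapping: 1 3 4 2 0
Walk LF starting at row 4, prepending L[row]:
  step 1: row=4, L[4]='$', prepend. Next row=LF[4]=0
  step 2: row=0, L[0]='v', prepend. Next row=LF[0]=1
  step 3: row=1, L[1]='y', prepend. Next row=LF[1]=3
  step 4: row=3, L[3]='w', prepend. Next row=LF[3]=2
  step 5: row=2, L[2]='y', prepend. Next row=LF[2]=4
Reversed output: ywyv$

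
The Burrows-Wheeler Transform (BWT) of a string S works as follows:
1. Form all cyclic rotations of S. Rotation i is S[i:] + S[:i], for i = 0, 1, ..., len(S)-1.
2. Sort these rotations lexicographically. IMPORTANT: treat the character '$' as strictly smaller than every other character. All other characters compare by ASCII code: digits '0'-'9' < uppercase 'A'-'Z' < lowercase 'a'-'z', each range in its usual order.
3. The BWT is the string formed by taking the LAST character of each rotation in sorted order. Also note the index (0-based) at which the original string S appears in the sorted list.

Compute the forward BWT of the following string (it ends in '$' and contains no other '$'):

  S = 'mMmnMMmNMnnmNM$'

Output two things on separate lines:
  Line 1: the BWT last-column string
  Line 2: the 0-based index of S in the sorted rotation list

All 15 rotations (rotation i = S[i:]+S[:i]):
  rot[0] = mMmnMMmNMnnmNM$
  rot[1] = MmnMMmNMnnmNM$m
  rot[2] = mnMMmNMnnmNM$mM
  rot[3] = nMMmNMnnmNM$mMm
  rot[4] = MMmNMnnmNM$mMmn
  rot[5] = MmNMnnmNM$mMmnM
  rot[6] = mNMnnmNM$mMmnMM
  rot[7] = NMnnmNM$mMmnMMm
  rot[8] = MnnmNM$mMmnMMmN
  rot[9] = nnmNM$mMmnMMmNM
  rot[10] = nmNM$mMmnMMmNMn
  rot[11] = mNM$mMmnMMmNMnn
  rot[12] = NM$mMmnMMmNMnnm
  rot[13] = M$mMmnMMmNMnnmN
  rot[14] = $mMmnMMmNMnnmNM
Sorted (with $ < everything):
  sorted[0] = $mMmnMMmNMnnmNM  (last char: 'M')
  sorted[1] = M$mMmnMMmNMnnmN  (last char: 'N')
  sorted[2] = MMmNMnnmNM$mMmn  (last char: 'n')
  sorted[3] = MmNMnnmNM$mMmnM  (last char: 'M')
  sorted[4] = MmnMMmNMnnmNM$m  (last char: 'm')
  sorted[5] = MnnmNM$mMmnMMmN  (last char: 'N')
  sorted[6] = NM$mMmnMMmNMnnm  (last char: 'm')
  sorted[7] = NMnnmNM$mMmnMMm  (last char: 'm')
  sorted[8] = mMmnMMmNMnnmNM$  (last char: '$')
  sorted[9] = mNM$mMmnMMmNMnn  (last char: 'n')
  sorted[10] = mNMnnmNM$mMmnMM  (last char: 'M')
  sorted[11] = mnMMmNMnnmNM$mM  (last char: 'M')
  sorted[12] = nMMmNMnnmNM$mMm  (last char: 'm')
  sorted[13] = nmNM$mMmnMMmNMn  (last char: 'n')
  sorted[14] = nnmNM$mMmnMMmNM  (last char: 'M')
Last column: MNnMmNmm$nMMmnM
Original string S is at sorted index 8

Answer: MNnMmNmm$nMMmnM
8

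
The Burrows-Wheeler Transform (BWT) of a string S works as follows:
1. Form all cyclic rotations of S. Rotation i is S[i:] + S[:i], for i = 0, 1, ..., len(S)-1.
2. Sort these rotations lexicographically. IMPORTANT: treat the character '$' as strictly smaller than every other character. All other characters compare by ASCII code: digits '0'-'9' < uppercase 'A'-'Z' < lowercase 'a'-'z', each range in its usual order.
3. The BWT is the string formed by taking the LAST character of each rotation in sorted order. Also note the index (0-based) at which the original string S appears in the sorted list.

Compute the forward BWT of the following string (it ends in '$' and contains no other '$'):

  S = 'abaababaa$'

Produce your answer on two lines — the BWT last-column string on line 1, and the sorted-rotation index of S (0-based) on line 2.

Answer: aabbb$aaaa
5

Derivation:
All 10 rotations (rotation i = S[i:]+S[:i]):
  rot[0] = abaababaa$
  rot[1] = baababaa$a
  rot[2] = aababaa$ab
  rot[3] = ababaa$aba
  rot[4] = babaa$abaa
  rot[5] = abaa$abaab
  rot[6] = baa$abaaba
  rot[7] = aa$abaabab
  rot[8] = a$abaababa
  rot[9] = $abaababaa
Sorted (with $ < everything):
  sorted[0] = $abaababaa  (last char: 'a')
  sorted[1] = a$abaababa  (last char: 'a')
  sorted[2] = aa$abaabab  (last char: 'b')
  sorted[3] = aababaa$ab  (last char: 'b')
  sorted[4] = abaa$abaab  (last char: 'b')
  sorted[5] = abaababaa$  (last char: '$')
  sorted[6] = ababaa$aba  (last char: 'a')
  sorted[7] = baa$abaaba  (last char: 'a')
  sorted[8] = baababaa$a  (last char: 'a')
  sorted[9] = babaa$abaa  (last char: 'a')
Last column: aabbb$aaaa
Original string S is at sorted index 5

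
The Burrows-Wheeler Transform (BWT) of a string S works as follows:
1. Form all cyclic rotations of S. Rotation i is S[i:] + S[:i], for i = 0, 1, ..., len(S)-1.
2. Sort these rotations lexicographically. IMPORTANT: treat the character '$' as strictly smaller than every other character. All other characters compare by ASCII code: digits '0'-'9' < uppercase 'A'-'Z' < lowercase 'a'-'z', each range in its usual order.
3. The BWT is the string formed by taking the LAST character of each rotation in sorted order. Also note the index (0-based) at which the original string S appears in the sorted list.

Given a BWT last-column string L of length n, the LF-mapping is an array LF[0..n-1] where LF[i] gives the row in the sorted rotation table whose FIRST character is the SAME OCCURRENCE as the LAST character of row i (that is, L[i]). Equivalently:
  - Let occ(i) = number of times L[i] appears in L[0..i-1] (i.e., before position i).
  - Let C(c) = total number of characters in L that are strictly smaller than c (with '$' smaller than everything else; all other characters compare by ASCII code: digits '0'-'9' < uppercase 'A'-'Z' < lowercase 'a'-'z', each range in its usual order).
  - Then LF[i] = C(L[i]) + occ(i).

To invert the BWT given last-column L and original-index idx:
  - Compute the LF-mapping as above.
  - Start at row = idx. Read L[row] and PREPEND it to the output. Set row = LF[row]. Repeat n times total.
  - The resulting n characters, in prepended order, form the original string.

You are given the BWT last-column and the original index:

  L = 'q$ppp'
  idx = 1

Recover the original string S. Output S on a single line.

LF mapping: 4 0 1 2 3
Walk LF starting at row 1, prepending L[row]:
  step 1: row=1, L[1]='$', prepend. Next row=LF[1]=0
  step 2: row=0, L[0]='q', prepend. Next row=LF[0]=4
  step 3: row=4, L[4]='p', prepend. Next row=LF[4]=3
  step 4: row=3, L[3]='p', prepend. Next row=LF[3]=2
  step 5: row=2, L[2]='p', prepend. Next row=LF[2]=1
Reversed output: pppq$

Answer: pppq$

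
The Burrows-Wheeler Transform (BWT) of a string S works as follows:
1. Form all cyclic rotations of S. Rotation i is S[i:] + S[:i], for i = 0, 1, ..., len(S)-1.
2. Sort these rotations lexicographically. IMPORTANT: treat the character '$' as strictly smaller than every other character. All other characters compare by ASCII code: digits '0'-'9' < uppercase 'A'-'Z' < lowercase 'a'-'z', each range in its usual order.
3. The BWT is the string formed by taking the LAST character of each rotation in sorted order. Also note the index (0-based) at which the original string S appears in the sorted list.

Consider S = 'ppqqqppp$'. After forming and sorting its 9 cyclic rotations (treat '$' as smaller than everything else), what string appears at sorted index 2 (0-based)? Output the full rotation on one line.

Answer: pp$ppqqqp

Derivation:
All 9 rotations (rotation i = S[i:]+S[:i]):
  rot[0] = ppqqqppp$
  rot[1] = pqqqppp$p
  rot[2] = qqqppp$pp
  rot[3] = qqppp$ppq
  rot[4] = qppp$ppqq
  rot[5] = ppp$ppqqq
  rot[6] = pp$ppqqqp
  rot[7] = p$ppqqqpp
  rot[8] = $ppqqqppp
Sorted (with $ < everything):
  sorted[0] = $ppqqqppp
  sorted[1] = p$ppqqqpp
  sorted[2] = pp$ppqqqp
  sorted[3] = ppp$ppqqq
  sorted[4] = ppqqqppp$
  sorted[5] = pqqqppp$p
  sorted[6] = qppp$ppqq
  sorted[7] = qqppp$ppq
  sorted[8] = qqqppp$pp
sorted[2] = pp$ppqqqp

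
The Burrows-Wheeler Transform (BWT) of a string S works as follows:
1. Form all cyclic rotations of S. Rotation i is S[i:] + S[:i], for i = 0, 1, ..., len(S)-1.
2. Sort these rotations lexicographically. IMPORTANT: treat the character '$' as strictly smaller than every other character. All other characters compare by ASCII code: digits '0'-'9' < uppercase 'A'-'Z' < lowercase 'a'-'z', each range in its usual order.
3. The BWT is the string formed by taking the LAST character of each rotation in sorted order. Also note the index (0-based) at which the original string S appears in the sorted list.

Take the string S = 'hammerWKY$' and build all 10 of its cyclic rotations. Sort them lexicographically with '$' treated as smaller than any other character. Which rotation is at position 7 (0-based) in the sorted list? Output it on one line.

All 10 rotations (rotation i = S[i:]+S[:i]):
  rot[0] = hammerWKY$
  rot[1] = ammerWKY$h
  rot[2] = mmerWKY$ha
  rot[3] = merWKY$ham
  rot[4] = erWKY$hamm
  rot[5] = rWKY$hamme
  rot[6] = WKY$hammer
  rot[7] = KY$hammerW
  rot[8] = Y$hammerWK
  rot[9] = $hammerWKY
Sorted (with $ < everything):
  sorted[0] = $hammerWKY
  sorted[1] = KY$hammerW
  sorted[2] = WKY$hammer
  sorted[3] = Y$hammerWK
  sorted[4] = ammerWKY$h
  sorted[5] = erWKY$hamm
  sorted[6] = hammerWKY$
  sorted[7] = merWKY$ham
  sorted[8] = mmerWKY$ha
  sorted[9] = rWKY$hamme
sorted[7] = merWKY$ham

Answer: merWKY$ham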